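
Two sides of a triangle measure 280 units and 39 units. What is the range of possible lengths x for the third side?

By the triangle inequality, x must be less than 280 + 39 = 319 and greater than |280 − 39| = 241.

241 < x < 319 (units)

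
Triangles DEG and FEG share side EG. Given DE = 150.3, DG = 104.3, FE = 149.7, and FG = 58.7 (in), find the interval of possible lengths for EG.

From triangle DEG: |150.3 − 104.3| < EG < 150.3 + 104.3, i.e. 46.0 < EG < 254.6.
From triangle FEG: 91.0 < EG < 208.4.
Both must hold, so EG lies in the intersection.

91.0 < EG < 208.4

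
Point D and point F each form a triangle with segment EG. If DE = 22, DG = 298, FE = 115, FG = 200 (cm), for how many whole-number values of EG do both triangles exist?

38

From triangle DEG: 276 < EG < 320.
From triangle FEG: 85 < EG < 315.
Intersection: 276 < EG < 315, so integers 277 through 314: 38 values.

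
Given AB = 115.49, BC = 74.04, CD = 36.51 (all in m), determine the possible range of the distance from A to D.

4.94 ≤ AD ≤ 226.04 m

The maximum is all hops collinear in one direction: 115.49 + 74.04 + 36.51 = 226.04.
The longest hop is 115.49; the others sum to 110.55. Folding the others back against it leaves at least 115.49 − 110.55 = 4.94.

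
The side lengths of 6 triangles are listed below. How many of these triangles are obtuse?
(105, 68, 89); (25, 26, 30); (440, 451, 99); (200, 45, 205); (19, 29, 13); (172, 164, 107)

(105,68,89): 68²+89² = 12545 > 11025 = 105² → acute
(25,26,30): 25²+26² = 1301 > 900 = 30² → acute
(440,451,99): 99²+440² = 203401 = 451² → right
(200,45,205): 45²+200² = 42025 = 205² → right
(19,29,13): 13²+19² = 530 < 841 = 29² → obtuse
(172,164,107): 107²+164² = 38345 > 29584 = 172² → acute
1 of the 6 is obtuse.

1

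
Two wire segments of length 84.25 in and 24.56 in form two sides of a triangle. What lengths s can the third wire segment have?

By the triangle inequality, s must be less than 84.25 + 24.56 = 108.81 and greater than |84.25 − 24.56| = 59.69.

59.69 < s < 108.81 (in)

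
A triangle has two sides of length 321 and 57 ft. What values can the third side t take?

264 < t < 378

By the triangle inequality, t must be less than 321 + 57 = 378 and greater than |321 − 57| = 264.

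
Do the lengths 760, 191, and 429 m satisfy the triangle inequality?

The longest side is 760, but the other two sum to only 620.
620 < 760, so the triangle inequality fails.

No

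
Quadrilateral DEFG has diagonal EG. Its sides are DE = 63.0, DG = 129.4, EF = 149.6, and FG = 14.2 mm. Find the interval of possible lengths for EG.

From triangle DEG: |63.0 − 129.4| < EG < 63.0 + 129.4, i.e. 66.4 < EG < 192.4.
From triangle FEG: 135.4 < EG < 163.8.
Both must hold, so EG lies in the intersection.

135.4 < EG < 163.8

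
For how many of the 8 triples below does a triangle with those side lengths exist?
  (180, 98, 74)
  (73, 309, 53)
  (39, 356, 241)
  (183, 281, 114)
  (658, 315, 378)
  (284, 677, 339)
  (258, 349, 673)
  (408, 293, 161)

3

(74,98,180): 74+98 ≤ 180 → not valid
(53,73,309): 53+73 ≤ 309 → not valid
(39,241,356): 39+241 ≤ 356 → not valid
(114,183,281): 114+183 > 281 → valid
(315,378,658): 315+378 > 658 → valid
(284,339,677): 284+339 ≤ 677 → not valid
(258,349,673): 258+349 ≤ 673 → not valid
(161,293,408): 161+293 > 408 → valid
3 of the 8 triples form a triangle.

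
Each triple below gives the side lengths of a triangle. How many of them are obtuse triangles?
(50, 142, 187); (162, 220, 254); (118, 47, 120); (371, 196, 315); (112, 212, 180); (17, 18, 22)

1

(50,142,187): 50²+142² = 22664 < 34969 = 187² → obtuse
(162,220,254): 162²+220² = 74644 > 64516 = 254² → acute
(118,47,120): 47²+118² = 16133 > 14400 = 120² → acute
(371,196,315): 196²+315² = 137641 = 371² → right
(112,212,180): 112²+180² = 44944 = 212² → right
(17,18,22): 17²+18² = 613 > 484 = 22² → acute
1 of the 6 is obtuse.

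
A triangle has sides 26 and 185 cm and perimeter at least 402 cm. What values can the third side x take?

191 ≤ x < 211

Triangle inequality alone gives 159 < x < 211.
The perimeter condition gives x ≥ 402 − 26 − 185 = 191.
Intersecting the two: 191 ≤ x < 211.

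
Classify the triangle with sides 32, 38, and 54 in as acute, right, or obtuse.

obtuse

Compare the square of the longest side to the sum of squares of the other two: 32² + 38² = 2468 < 2916 = 54².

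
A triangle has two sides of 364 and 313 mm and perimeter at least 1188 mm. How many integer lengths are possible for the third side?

166

Triangle inequality: 51 < x < 677. Perimeter ≥ 1188 gives x ≥ 1188 − 364 − 313 = 511.
So 511 ≤ x < 677; integers 511 through 676: 166 values.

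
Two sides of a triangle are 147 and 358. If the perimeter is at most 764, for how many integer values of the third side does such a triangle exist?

Triangle inequality: 211 < x < 505. Perimeter ≤ 764 gives x ≤ 764 − 147 − 358 = 259.
So 211 < x ≤ 259; integers 212 through 259: 48 values.

48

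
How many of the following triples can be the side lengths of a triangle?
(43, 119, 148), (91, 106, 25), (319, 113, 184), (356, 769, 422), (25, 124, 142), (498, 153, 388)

(43,119,148): 43+119 > 148 → valid
(25,91,106): 25+91 > 106 → valid
(113,184,319): 113+184 ≤ 319 → not valid
(356,422,769): 356+422 > 769 → valid
(25,124,142): 25+124 > 142 → valid
(153,388,498): 153+388 > 498 → valid
5 of the 6 triples form a triangle.

5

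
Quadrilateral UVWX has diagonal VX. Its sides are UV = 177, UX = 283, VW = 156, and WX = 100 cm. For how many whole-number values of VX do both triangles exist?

From triangle UVX: 106 < VX < 460.
From triangle WVX: 56 < VX < 256.
Intersection: 106 < VX < 256, so integers 107 through 255: 149 values.

149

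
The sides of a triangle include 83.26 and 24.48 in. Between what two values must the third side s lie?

58.78 < s < 107.74 (in)

By the triangle inequality, s must be less than 83.26 + 24.48 = 107.74 and greater than |83.26 − 24.48| = 58.78.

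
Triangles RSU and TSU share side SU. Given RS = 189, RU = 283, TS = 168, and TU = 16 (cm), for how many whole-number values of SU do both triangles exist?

From triangle RSU: 94 < SU < 472.
From triangle TSU: 152 < SU < 184.
Intersection: 152 < SU < 184, so integers 153 through 183: 31 values.

31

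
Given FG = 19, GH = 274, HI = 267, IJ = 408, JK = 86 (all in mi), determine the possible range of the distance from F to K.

The maximum is all hops collinear in one direction: 19 + 274 + 267 + 408 + 86 = 1054.
The longest hop is 408; the others sum to 646. Since 408 ≤ 646, the path can fold back on itself completely, so the minimum distance is 0.

0 ≤ FK ≤ 1054 mi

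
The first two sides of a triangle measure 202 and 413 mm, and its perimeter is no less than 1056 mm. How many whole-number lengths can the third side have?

174

Triangle inequality: 211 < x < 615. Perimeter ≥ 1056 gives x ≥ 1056 − 202 − 413 = 441.
So 441 ≤ x < 615; integers 441 through 614: 174 values.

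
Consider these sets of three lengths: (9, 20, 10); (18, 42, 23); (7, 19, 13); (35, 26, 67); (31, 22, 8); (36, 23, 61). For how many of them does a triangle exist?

(9,10,20): 9+10 ≤ 20 → not valid
(18,23,42): 18+23 ≤ 42 → not valid
(7,13,19): 7+13 > 19 → valid
(26,35,67): 26+35 ≤ 67 → not valid
(8,22,31): 8+22 ≤ 31 → not valid
(23,36,61): 23+36 ≤ 61 → not valid
1 of the 6 triples forms a triangle.

1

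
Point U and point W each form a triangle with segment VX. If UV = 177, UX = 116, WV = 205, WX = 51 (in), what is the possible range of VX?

154 < VX < 256

From triangle UVX: |177 − 116| < VX < 177 + 116, i.e. 61 < VX < 293.
From triangle WVX: 154 < VX < 256.
Both must hold, so VX lies in the intersection.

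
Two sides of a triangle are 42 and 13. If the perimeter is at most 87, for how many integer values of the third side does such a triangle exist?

Triangle inequality: 29 < x < 55. Perimeter ≤ 87 gives x ≤ 87 − 42 − 13 = 32.
So 29 < x ≤ 32; integers 30 through 32: 3 values.

3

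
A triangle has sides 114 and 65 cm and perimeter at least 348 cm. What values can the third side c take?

169 ≤ c < 179

Triangle inequality alone gives 49 < c < 179.
The perimeter condition gives c ≥ 348 − 114 − 65 = 169.
Intersecting the two: 169 ≤ c < 179.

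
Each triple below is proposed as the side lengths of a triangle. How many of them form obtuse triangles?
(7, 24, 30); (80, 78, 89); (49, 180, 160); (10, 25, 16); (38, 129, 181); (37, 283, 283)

3

(7,24,30): 7²+24² = 625 < 900 = 30² → obtuse
(80,78,89): 78²+80² = 12484 > 7921 = 89² → acute
(49,180,160): 49²+160² = 28001 < 32400 = 180² → obtuse
(10,25,16): 10²+16² = 356 < 625 = 25² → obtuse
(38,129,181): 38+129 ≤ 181, not a triangle
(37,283,283): 37²+283² = 81458 > 80089 = 283² → acute
3 of the 6 are obtuse.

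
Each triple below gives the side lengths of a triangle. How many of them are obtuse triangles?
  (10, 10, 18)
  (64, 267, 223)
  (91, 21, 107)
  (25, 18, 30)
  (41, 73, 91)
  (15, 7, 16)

(10,10,18): 10²+10² = 200 < 324 = 18² → obtuse
(64,267,223): 64²+223² = 53825 < 71289 = 267² → obtuse
(91,21,107): 21²+91² = 8722 < 11449 = 107² → obtuse
(25,18,30): 18²+25² = 949 > 900 = 30² → acute
(41,73,91): 41²+73² = 7010 < 8281 = 91² → obtuse
(15,7,16): 7²+15² = 274 > 256 = 16² → acute
4 of the 6 are obtuse.

4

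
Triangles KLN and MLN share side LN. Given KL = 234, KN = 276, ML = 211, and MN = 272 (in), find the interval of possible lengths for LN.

61 < LN < 483

From triangle KLN: |234 − 276| < LN < 234 + 276, i.e. 42 < LN < 510.
From triangle MLN: 61 < LN < 483.
Both must hold, so LN lies in the intersection.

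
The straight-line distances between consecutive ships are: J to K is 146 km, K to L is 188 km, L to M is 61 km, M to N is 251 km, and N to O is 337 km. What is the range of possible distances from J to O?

The maximum is all hops collinear in one direction: 146 + 188 + 61 + 251 + 337 = 983.
The longest hop is 337; the others sum to 646. Since 337 ≤ 646, the path can fold back on itself completely, so the minimum distance is 0.

0 ≤ JO ≤ 983 km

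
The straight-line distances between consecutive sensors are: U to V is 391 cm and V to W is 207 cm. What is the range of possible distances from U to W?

184 ≤ UW ≤ 598 cm

By the triangle inequality, |391 − 207| ≤ UW ≤ 391 + 207.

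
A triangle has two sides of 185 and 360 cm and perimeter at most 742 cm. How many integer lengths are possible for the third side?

22

Triangle inequality: 175 < x < 545. Perimeter ≤ 742 gives x ≤ 742 − 185 − 360 = 197.
So 175 < x ≤ 197; integers 176 through 197: 22 values.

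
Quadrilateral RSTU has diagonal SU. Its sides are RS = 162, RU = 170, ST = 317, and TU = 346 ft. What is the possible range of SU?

From triangle RSU: |162 − 170| < SU < 162 + 170, i.e. 8 < SU < 332.
From triangle TSU: 29 < SU < 663.
Both must hold, so SU lies in the intersection.

29 < SU < 332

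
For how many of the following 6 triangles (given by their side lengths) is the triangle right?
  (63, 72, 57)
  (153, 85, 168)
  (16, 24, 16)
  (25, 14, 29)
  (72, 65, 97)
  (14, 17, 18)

1

(63,72,57): 57²+63² = 7218 > 5184 = 72² → acute
(153,85,168): 85²+153² = 30634 > 28224 = 168² → acute
(16,24,16): 16²+16² = 512 < 576 = 24² → obtuse
(25,14,29): 14²+25² = 821 < 841 = 29² → obtuse
(72,65,97): 65²+72² = 9409 = 97² → right
(14,17,18): 14²+17² = 485 > 324 = 18² → acute
1 of the 6 is right.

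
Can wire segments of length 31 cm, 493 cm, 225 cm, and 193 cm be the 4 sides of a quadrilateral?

For a quadrilateral, each side must be shorter than the sum of the others.
Here the longest side is 493, but the remaining 3 sides sum to only 449.

No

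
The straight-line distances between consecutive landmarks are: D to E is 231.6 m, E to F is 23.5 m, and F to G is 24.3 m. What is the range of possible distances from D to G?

183.8 ≤ DG ≤ 279.4 m

The maximum is all hops collinear in one direction: 231.6 + 23.5 + 24.3 = 279.4.
The longest hop is 231.6; the others sum to 47.8. Folding the others back against it leaves at least 231.6 − 47.8 = 183.8.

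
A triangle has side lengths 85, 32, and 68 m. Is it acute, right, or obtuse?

obtuse

Compare the square of the longest side to the sum of squares of the other two: 32² + 68² = 5648 < 7225 = 85².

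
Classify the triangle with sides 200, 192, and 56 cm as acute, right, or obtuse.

Compare the square of the longest side to the sum of squares of the other two: 56² + 192² = 40000 = 200².

right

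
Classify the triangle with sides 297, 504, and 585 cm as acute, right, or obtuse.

right

Compare the square of the longest side to the sum of squares of the other two: 297² + 504² = 342225 = 585².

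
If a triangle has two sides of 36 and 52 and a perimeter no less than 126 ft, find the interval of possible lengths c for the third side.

Triangle inequality alone gives 16 < c < 88.
The perimeter condition gives c ≥ 126 − 36 − 52 = 38.
Intersecting the two: 38 ≤ c < 88.

38 ≤ c < 88 ft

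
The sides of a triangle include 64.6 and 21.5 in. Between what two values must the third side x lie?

By the triangle inequality, x must be less than 64.6 + 21.5 = 86.1 and greater than |64.6 − 21.5| = 43.1.

43.1 < x < 86.1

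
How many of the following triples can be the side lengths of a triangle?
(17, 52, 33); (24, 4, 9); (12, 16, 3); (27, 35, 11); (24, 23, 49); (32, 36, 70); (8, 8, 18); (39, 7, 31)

1

(17,33,52): 17+33 ≤ 52 → not valid
(4,9,24): 4+9 ≤ 24 → not valid
(3,12,16): 3+12 ≤ 16 → not valid
(11,27,35): 11+27 > 35 → valid
(23,24,49): 23+24 ≤ 49 → not valid
(32,36,70): 32+36 ≤ 70 → not valid
(8,8,18): 8+8 ≤ 18 → not valid
(7,31,39): 7+31 ≤ 39 → not valid
1 of the 8 triples forms a triangle.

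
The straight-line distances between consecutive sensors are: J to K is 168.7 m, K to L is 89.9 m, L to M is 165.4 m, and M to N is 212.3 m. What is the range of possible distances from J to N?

The maximum is all hops collinear in one direction: 168.7 + 89.9 + 165.4 + 212.3 = 636.3.
The longest hop is 212.3; the others sum to 424.0. Since 212.3 ≤ 424.0, the path can fold back on itself completely, so the minimum distance is 0.

0 ≤ JN ≤ 636.3 m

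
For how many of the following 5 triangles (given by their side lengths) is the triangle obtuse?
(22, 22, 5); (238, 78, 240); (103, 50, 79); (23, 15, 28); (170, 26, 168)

(22,22,5): 5²+22² = 509 > 484 = 22² → acute
(238,78,240): 78²+238² = 62728 > 57600 = 240² → acute
(103,50,79): 50²+79² = 8741 < 10609 = 103² → obtuse
(23,15,28): 15²+23² = 754 < 784 = 28² → obtuse
(170,26,168): 26²+168² = 28900 = 170² → right
2 of the 5 are obtuse.

2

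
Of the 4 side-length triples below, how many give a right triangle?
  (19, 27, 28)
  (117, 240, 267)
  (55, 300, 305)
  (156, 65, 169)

3

(19,27,28): 19²+27² = 1090 > 784 = 28² → acute
(117,240,267): 117²+240² = 71289 = 267² → right
(55,300,305): 55²+300² = 93025 = 305² → right
(156,65,169): 65²+156² = 28561 = 169² → right
3 of the 4 are right.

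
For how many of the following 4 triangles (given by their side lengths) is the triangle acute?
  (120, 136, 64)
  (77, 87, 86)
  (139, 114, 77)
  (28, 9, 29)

2

(120,136,64): 64²+120² = 18496 = 136² → right
(77,87,86): 77²+86² = 13325 > 7569 = 87² → acute
(139,114,77): 77²+114² = 18925 < 19321 = 139² → obtuse
(28,9,29): 9²+28² = 865 > 841 = 29² → acute
2 of the 4 are acute.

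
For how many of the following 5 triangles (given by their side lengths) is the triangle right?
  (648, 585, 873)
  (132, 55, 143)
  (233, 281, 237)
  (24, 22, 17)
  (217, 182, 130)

2

(648,585,873): 585²+648² = 762129 = 873² → right
(132,55,143): 55²+132² = 20449 = 143² → right
(233,281,237): 233²+237² = 110458 > 78961 = 281² → acute
(24,22,17): 17²+22² = 773 > 576 = 24² → acute
(217,182,130): 130²+182² = 50024 > 47089 = 217² → acute
2 of the 5 are right.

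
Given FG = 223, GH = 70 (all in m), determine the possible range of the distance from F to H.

153 ≤ FH ≤ 293 m

By the triangle inequality, |223 − 70| ≤ FH ≤ 223 + 70.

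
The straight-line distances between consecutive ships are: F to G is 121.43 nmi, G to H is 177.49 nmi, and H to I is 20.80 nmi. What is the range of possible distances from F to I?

The maximum is all hops collinear in one direction: 121.43 + 177.49 + 20.80 = 319.72.
The longest hop is 177.49; the others sum to 142.23. Folding the others back against it leaves at least 177.49 − 142.23 = 35.26.

35.26 ≤ FI ≤ 319.72 nmi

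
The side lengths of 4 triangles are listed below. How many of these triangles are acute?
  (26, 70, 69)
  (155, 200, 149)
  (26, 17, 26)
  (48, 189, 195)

3

(26,70,69): 26²+69² = 5437 > 4900 = 70² → acute
(155,200,149): 149²+155² = 46226 > 40000 = 200² → acute
(26,17,26): 17²+26² = 965 > 676 = 26² → acute
(48,189,195): 48²+189² = 38025 = 195² → right
3 of the 4 are acute.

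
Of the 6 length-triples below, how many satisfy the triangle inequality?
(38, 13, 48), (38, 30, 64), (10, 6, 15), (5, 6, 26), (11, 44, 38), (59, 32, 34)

5

(13,38,48): 13+38 > 48 → valid
(30,38,64): 30+38 > 64 → valid
(6,10,15): 6+10 > 15 → valid
(5,6,26): 5+6 ≤ 26 → not valid
(11,38,44): 11+38 > 44 → valid
(32,34,59): 32+34 > 59 → valid
5 of the 6 triples form a triangle.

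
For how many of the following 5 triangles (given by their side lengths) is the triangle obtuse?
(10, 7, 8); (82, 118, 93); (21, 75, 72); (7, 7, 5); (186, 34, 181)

(10,7,8): 7²+8² = 113 > 100 = 10² → acute
(82,118,93): 82²+93² = 15373 > 13924 = 118² → acute
(21,75,72): 21²+72² = 5625 = 75² → right
(7,7,5): 5²+7² = 74 > 49 = 7² → acute
(186,34,181): 34²+181² = 33917 < 34596 = 186² → obtuse
1 of the 5 is obtuse.

1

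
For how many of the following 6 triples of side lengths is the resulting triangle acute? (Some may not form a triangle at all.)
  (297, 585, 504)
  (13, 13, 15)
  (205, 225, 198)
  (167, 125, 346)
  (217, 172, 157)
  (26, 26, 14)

(297,585,504): 297²+504² = 342225 = 585² → right
(13,13,15): 13²+13² = 338 > 225 = 15² → acute
(205,225,198): 198²+205² = 81229 > 50625 = 225² → acute
(167,125,346): 125+167 ≤ 346, not a triangle
(217,172,157): 157²+172² = 54233 > 47089 = 217² → acute
(26,26,14): 14²+26² = 872 > 676 = 26² → acute
4 of the 6 are acute.

4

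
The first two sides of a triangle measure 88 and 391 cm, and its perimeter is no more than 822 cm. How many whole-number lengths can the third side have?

Triangle inequality: 303 < x < 479. Perimeter ≤ 822 gives x ≤ 822 − 88 − 391 = 343.
So 303 < x ≤ 343; integers 304 through 343: 40 values.

40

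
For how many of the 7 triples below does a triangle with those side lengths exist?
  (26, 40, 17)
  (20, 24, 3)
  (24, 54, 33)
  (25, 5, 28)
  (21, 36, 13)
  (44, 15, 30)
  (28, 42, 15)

(17,26,40): 17+26 > 40 → valid
(3,20,24): 3+20 ≤ 24 → not valid
(24,33,54): 24+33 > 54 → valid
(5,25,28): 5+25 > 28 → valid
(13,21,36): 13+21 ≤ 36 → not valid
(15,30,44): 15+30 > 44 → valid
(15,28,42): 15+28 > 42 → valid
5 of the 7 triples form a triangle.

5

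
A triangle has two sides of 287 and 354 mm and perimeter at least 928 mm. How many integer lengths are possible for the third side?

354

Triangle inequality: 67 < x < 641. Perimeter ≥ 928 gives x ≥ 928 − 287 − 354 = 287.
So 287 ≤ x < 641; integers 287 through 640: 354 values.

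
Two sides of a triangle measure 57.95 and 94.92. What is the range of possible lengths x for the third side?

36.97 < x < 152.87

By the triangle inequality, x must be less than 57.95 + 94.92 = 152.87 and greater than |57.95 − 94.92| = 36.97.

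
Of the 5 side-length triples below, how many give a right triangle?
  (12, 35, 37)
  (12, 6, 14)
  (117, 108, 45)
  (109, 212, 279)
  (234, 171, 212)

(12,35,37): 12²+35² = 1369 = 37² → right
(12,6,14): 6²+12² = 180 < 196 = 14² → obtuse
(117,108,45): 45²+108² = 13689 = 117² → right
(109,212,279): 109²+212² = 56825 < 77841 = 279² → obtuse
(234,171,212): 171²+212² = 74185 > 54756 = 234² → acute
2 of the 5 are right.

2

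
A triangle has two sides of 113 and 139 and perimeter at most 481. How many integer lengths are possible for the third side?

203

Triangle inequality: 26 < x < 252. Perimeter ≤ 481 gives x ≤ 481 − 113 − 139 = 229.
So 26 < x ≤ 229; integers 27 through 229: 203 values.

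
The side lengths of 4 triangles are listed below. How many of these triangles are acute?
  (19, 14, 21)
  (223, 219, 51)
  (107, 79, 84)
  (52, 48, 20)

3

(19,14,21): 14²+19² = 557 > 441 = 21² → acute
(223,219,51): 51²+219² = 50562 > 49729 = 223² → acute
(107,79,84): 79²+84² = 13297 > 11449 = 107² → acute
(52,48,20): 20²+48² = 2704 = 52² → right
3 of the 4 are acute.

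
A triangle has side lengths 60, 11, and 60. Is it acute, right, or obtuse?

acute

Compare the square of the longest side to the sum of squares of the other two: 11² + 60² = 3721 > 3600 = 60².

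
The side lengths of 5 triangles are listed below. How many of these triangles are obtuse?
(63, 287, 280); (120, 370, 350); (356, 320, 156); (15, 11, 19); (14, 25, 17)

(63,287,280): 63²+280² = 82369 = 287² → right
(120,370,350): 120²+350² = 136900 = 370² → right
(356,320,156): 156²+320² = 126736 = 356² → right
(15,11,19): 11²+15² = 346 < 361 = 19² → obtuse
(14,25,17): 14²+17² = 485 < 625 = 25² → obtuse
2 of the 5 are obtuse.

2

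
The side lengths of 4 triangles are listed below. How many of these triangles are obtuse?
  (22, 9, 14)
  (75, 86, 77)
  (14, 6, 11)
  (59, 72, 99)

3

(22,9,14): 9²+14² = 277 < 484 = 22² → obtuse
(75,86,77): 75²+77² = 11554 > 7396 = 86² → acute
(14,6,11): 6²+11² = 157 < 196 = 14² → obtuse
(59,72,99): 59²+72² = 8665 < 9801 = 99² → obtuse
3 of the 4 are obtuse.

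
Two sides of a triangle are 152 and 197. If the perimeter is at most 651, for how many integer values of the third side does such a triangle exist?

257

Triangle inequality: 45 < x < 349. Perimeter ≤ 651 gives x ≤ 651 − 152 − 197 = 302.
So 45 < x ≤ 302; integers 46 through 302: 257 values.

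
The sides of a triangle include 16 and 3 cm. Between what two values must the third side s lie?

13 < s < 19 (cm)

By the triangle inequality, s must be less than 16 + 3 = 19 and greater than |16 − 3| = 13.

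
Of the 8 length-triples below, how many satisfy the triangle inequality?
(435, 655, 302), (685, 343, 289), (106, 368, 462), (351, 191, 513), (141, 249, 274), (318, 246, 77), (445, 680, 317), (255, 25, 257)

7

(302,435,655): 302+435 > 655 → valid
(289,343,685): 289+343 ≤ 685 → not valid
(106,368,462): 106+368 > 462 → valid
(191,351,513): 191+351 > 513 → valid
(141,249,274): 141+249 > 274 → valid
(77,246,318): 77+246 > 318 → valid
(317,445,680): 317+445 > 680 → valid
(25,255,257): 25+255 > 257 → valid
7 of the 8 triples form a triangle.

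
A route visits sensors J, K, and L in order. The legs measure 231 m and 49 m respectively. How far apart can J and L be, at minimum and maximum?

182 ≤ JL ≤ 280 m

By the triangle inequality, |231 − 49| ≤ JL ≤ 231 + 49.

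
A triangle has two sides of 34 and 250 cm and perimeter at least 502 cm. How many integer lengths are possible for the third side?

66

Triangle inequality: 216 < x < 284. Perimeter ≥ 502 gives x ≥ 502 − 34 − 250 = 218.
So 218 ≤ x < 284; integers 218 through 283: 66 values.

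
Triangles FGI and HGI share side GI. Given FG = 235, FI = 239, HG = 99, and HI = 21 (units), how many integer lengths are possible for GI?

41

From triangle FGI: 4 < GI < 474.
From triangle HGI: 78 < GI < 120.
Intersection: 78 < GI < 120, so integers 79 through 119: 41 values.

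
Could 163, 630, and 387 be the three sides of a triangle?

No

The longest side is 630, but the other two sum to only 550.
550 < 630, so the triangle inequality fails.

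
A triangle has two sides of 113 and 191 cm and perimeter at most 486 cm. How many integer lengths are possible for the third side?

104

Triangle inequality: 78 < x < 304. Perimeter ≤ 486 gives x ≤ 486 − 113 − 191 = 182.
So 78 < x ≤ 182; integers 79 through 182: 104 values.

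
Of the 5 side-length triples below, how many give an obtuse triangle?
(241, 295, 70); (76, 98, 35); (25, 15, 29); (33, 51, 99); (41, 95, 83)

(241,295,70): 70²+241² = 62981 < 87025 = 295² → obtuse
(76,98,35): 35²+76² = 7001 < 9604 = 98² → obtuse
(25,15,29): 15²+25² = 850 > 841 = 29² → acute
(33,51,99): 33+51 ≤ 99, not a triangle
(41,95,83): 41²+83² = 8570 < 9025 = 95² → obtuse
3 of the 5 are obtuse.

3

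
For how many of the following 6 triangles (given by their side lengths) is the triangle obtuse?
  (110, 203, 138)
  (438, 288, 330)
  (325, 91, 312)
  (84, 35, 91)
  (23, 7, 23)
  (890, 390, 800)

1

(110,203,138): 110²+138² = 31144 < 41209 = 203² → obtuse
(438,288,330): 288²+330² = 191844 = 438² → right
(325,91,312): 91²+312² = 105625 = 325² → right
(84,35,91): 35²+84² = 8281 = 91² → right
(23,7,23): 7²+23² = 578 > 529 = 23² → acute
(890,390,800): 390²+800² = 792100 = 890² → right
1 of the 6 is obtuse.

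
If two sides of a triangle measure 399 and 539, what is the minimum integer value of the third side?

The third side must be strictly greater than |399 − 539| = 140.
The smallest integer above 140 is 141.

141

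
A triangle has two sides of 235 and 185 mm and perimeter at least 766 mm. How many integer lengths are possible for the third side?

Triangle inequality: 50 < x < 420. Perimeter ≥ 766 gives x ≥ 766 − 235 − 185 = 346.
So 346 ≤ x < 420; integers 346 through 419: 74 values.

74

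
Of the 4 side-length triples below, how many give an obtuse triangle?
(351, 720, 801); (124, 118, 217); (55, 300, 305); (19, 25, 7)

2

(351,720,801): 351²+720² = 641601 = 801² → right
(124,118,217): 118²+124² = 29300 < 47089 = 217² → obtuse
(55,300,305): 55²+300² = 93025 = 305² → right
(19,25,7): 7²+19² = 410 < 625 = 25² → obtuse
2 of the 4 are obtuse.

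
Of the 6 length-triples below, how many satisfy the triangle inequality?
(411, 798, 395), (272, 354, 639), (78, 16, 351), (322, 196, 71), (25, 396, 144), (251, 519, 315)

(395,411,798): 395+411 > 798 → valid
(272,354,639): 272+354 ≤ 639 → not valid
(16,78,351): 16+78 ≤ 351 → not valid
(71,196,322): 71+196 ≤ 322 → not valid
(25,144,396): 25+144 ≤ 396 → not valid
(251,315,519): 251+315 > 519 → valid
2 of the 6 triples form a triangle.

2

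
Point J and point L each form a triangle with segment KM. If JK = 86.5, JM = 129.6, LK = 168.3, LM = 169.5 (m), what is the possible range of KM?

43.1 < KM < 216.1

From triangle JKM: |86.5 − 129.6| < KM < 86.5 + 129.6, i.e. 43.1 < KM < 216.1.
From triangle LKM: 1.2 < KM < 337.8.
Both must hold, so KM lies in the intersection.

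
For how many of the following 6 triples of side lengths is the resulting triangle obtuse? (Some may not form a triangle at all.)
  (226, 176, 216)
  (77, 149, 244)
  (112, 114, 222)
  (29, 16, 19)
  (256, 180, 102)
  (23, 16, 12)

(226,176,216): 176²+216² = 77632 > 51076 = 226² → acute
(77,149,244): 77+149 ≤ 244, not a triangle
(112,114,222): 112²+114² = 25540 < 49284 = 222² → obtuse
(29,16,19): 16²+19² = 617 < 841 = 29² → obtuse
(256,180,102): 102²+180² = 42804 < 65536 = 256² → obtuse
(23,16,12): 12²+16² = 400 < 529 = 23² → obtuse
4 of the 6 are obtuse.

4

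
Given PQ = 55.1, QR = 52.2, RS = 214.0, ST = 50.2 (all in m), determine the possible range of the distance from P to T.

56.5 ≤ PT ≤ 371.5 m

The maximum is all hops collinear in one direction: 55.1 + 52.2 + 214.0 + 50.2 = 371.5.
The longest hop is 214.0; the others sum to 157.5. Folding the others back against it leaves at least 214.0 − 157.5 = 56.5.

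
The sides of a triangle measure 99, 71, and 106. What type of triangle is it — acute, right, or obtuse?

Compare the square of the longest side to the sum of squares of the other two: 71² + 99² = 14842 > 11236 = 106².

acute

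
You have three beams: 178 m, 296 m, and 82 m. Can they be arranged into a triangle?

No

The longest side is 296, but the other two sum to only 260.
260 < 296, so the triangle inequality fails.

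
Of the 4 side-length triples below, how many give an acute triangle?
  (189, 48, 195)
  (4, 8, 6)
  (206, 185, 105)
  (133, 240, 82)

1

(189,48,195): 48²+189² = 38025 = 195² → right
(4,8,6): 4²+6² = 52 < 64 = 8² → obtuse
(206,185,105): 105²+185² = 45250 > 42436 = 206² → acute
(133,240,82): 82+133 ≤ 240, not a triangle
1 of the 4 is acute.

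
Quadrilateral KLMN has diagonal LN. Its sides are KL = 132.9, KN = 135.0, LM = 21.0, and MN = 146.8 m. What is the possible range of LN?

125.8 < LN < 167.8

From triangle KLN: |132.9 − 135.0| < LN < 132.9 + 135.0, i.e. 2.1 < LN < 267.9.
From triangle MLN: 125.8 < LN < 167.8.
Both must hold, so LN lies in the intersection.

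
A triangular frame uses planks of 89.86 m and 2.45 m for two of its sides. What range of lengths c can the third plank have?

87.41 < c < 92.31 (m)

By the triangle inequality, c must be less than 89.86 + 2.45 = 92.31 and greater than |89.86 − 2.45| = 87.41.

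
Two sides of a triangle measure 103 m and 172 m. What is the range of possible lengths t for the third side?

69 < t < 275

By the triangle inequality, t must be less than 103 + 172 = 275 and greater than |103 − 172| = 69.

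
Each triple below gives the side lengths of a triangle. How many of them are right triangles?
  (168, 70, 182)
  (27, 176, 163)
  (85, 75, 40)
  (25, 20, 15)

3

(168,70,182): 70²+168² = 33124 = 182² → right
(27,176,163): 27²+163² = 27298 < 30976 = 176² → obtuse
(85,75,40): 40²+75² = 7225 = 85² → right
(25,20,15): 15²+20² = 625 = 25² → right
3 of the 4 are right.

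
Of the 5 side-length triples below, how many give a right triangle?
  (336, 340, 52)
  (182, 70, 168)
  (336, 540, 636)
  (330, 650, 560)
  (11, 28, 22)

4

(336,340,52): 52²+336² = 115600 = 340² → right
(182,70,168): 70²+168² = 33124 = 182² → right
(336,540,636): 336²+540² = 404496 = 636² → right
(330,650,560): 330²+560² = 422500 = 650² → right
(11,28,22): 11²+22² = 605 < 784 = 28² → obtuse
4 of the 5 are right.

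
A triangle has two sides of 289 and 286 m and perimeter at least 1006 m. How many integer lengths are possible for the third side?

144

Triangle inequality: 3 < x < 575. Perimeter ≥ 1006 gives x ≥ 1006 − 289 − 286 = 431.
So 431 ≤ x < 575; integers 431 through 574: 144 values.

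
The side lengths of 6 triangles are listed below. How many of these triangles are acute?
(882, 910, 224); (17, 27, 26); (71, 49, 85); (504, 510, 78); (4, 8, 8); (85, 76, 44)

4

(882,910,224): 224²+882² = 828100 = 910² → right
(17,27,26): 17²+26² = 965 > 729 = 27² → acute
(71,49,85): 49²+71² = 7442 > 7225 = 85² → acute
(504,510,78): 78²+504² = 260100 = 510² → right
(4,8,8): 4²+8² = 80 > 64 = 8² → acute
(85,76,44): 44²+76² = 7712 > 7225 = 85² → acute
4 of the 6 are acute.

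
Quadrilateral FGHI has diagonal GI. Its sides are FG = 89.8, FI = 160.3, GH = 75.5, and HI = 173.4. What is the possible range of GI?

97.9 < GI < 248.9

From triangle FGI: |89.8 − 160.3| < GI < 89.8 + 160.3, i.e. 70.5 < GI < 250.1.
From triangle HGI: 97.9 < GI < 248.9.
Both must hold, so GI lies in the intersection.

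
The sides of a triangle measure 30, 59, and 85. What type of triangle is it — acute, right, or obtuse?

obtuse

Compare the square of the longest side to the sum of squares of the other two: 30² + 59² = 4381 < 7225 = 85².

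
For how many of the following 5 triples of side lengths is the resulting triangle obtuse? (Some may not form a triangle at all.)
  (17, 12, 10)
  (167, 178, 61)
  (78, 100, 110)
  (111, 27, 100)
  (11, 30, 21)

(17,12,10): 10²+12² = 244 < 289 = 17² → obtuse
(167,178,61): 61²+167² = 31610 < 31684 = 178² → obtuse
(78,100,110): 78²+100² = 16084 > 12100 = 110² → acute
(111,27,100): 27²+100² = 10729 < 12321 = 111² → obtuse
(11,30,21): 11²+21² = 562 < 900 = 30² → obtuse
4 of the 5 are obtuse.

4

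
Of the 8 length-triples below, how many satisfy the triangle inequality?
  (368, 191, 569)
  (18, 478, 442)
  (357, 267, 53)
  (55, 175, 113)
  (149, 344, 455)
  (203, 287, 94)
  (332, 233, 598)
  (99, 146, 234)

3

(191,368,569): 191+368 ≤ 569 → not valid
(18,442,478): 18+442 ≤ 478 → not valid
(53,267,357): 53+267 ≤ 357 → not valid
(55,113,175): 55+113 ≤ 175 → not valid
(149,344,455): 149+344 > 455 → valid
(94,203,287): 94+203 > 287 → valid
(233,332,598): 233+332 ≤ 598 → not valid
(99,146,234): 99+146 > 234 → valid
3 of the 8 triples form a triangle.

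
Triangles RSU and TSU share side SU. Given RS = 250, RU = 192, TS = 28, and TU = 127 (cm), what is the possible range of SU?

99 < SU < 155

From triangle RSU: |250 − 192| < SU < 250 + 192, i.e. 58 < SU < 442.
From triangle TSU: 99 < SU < 155.
Both must hold, so SU lies in the intersection.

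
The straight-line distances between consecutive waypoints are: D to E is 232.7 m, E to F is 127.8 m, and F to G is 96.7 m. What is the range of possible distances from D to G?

The maximum is all hops collinear in one direction: 232.7 + 127.8 + 96.7 = 457.2.
The longest hop is 232.7; the others sum to 224.5. Folding the others back against it leaves at least 232.7 − 224.5 = 8.2.

8.2 ≤ DG ≤ 457.2 m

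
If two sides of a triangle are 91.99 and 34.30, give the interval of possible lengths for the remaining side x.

By the triangle inequality, x must be less than 91.99 + 34.30 = 126.29 and greater than |91.99 − 34.30| = 57.69.

57.69 < x < 126.29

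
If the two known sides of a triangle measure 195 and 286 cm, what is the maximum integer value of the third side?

The third side must be strictly less than 195 + 286 = 481.
The largest integer below 481 is 480.

480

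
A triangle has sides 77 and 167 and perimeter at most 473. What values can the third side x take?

Triangle inequality alone gives 90 < x < 244.
The perimeter condition gives x ≤ 473 − 77 − 167 = 229.
Intersecting the two: 90 < x ≤ 229.

90 < x ≤ 229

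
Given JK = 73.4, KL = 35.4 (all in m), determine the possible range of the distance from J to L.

38.0 ≤ JL ≤ 108.8 m

By the triangle inequality, |73.4 − 35.4| ≤ JL ≤ 73.4 + 35.4.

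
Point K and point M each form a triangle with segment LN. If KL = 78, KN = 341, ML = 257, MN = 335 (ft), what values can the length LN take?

263 < LN < 419

From triangle KLN: |78 − 341| < LN < 78 + 341, i.e. 263 < LN < 419.
From triangle MLN: 78 < LN < 592.
Both must hold, so LN lies in the intersection.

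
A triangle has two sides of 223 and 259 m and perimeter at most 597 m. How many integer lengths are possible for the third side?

79

Triangle inequality: 36 < x < 482. Perimeter ≤ 597 gives x ≤ 597 − 223 − 259 = 115.
So 36 < x ≤ 115; integers 37 through 115: 79 values.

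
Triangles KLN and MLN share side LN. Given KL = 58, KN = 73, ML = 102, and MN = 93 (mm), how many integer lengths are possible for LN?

115

From triangle KLN: 15 < LN < 131.
From triangle MLN: 9 < LN < 195.
Intersection: 15 < LN < 131, so integers 16 through 130: 115 values.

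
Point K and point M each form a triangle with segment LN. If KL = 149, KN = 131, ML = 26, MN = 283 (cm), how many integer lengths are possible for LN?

From triangle KLN: 18 < LN < 280.
From triangle MLN: 257 < LN < 309.
Intersection: 257 < LN < 280, so integers 258 through 279: 22 values.

22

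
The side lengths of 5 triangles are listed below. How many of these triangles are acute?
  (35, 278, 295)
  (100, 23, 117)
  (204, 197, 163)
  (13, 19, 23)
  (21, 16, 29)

(35,278,295): 35²+278² = 78509 < 87025 = 295² → obtuse
(100,23,117): 23²+100² = 10529 < 13689 = 117² → obtuse
(204,197,163): 163²+197² = 65378 > 41616 = 204² → acute
(13,19,23): 13²+19² = 530 > 529 = 23² → acute
(21,16,29): 16²+21² = 697 < 841 = 29² → obtuse
2 of the 5 are acute.

2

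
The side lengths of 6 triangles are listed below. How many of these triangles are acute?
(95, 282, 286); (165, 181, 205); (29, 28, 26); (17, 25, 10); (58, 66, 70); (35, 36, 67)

4

(95,282,286): 95²+282² = 88549 > 81796 = 286² → acute
(165,181,205): 165²+181² = 59986 > 42025 = 205² → acute
(29,28,26): 26²+28² = 1460 > 841 = 29² → acute
(17,25,10): 10²+17² = 389 < 625 = 25² → obtuse
(58,66,70): 58²+66² = 7720 > 4900 = 70² → acute
(35,36,67): 35²+36² = 2521 < 4489 = 67² → obtuse
4 of the 6 are acute.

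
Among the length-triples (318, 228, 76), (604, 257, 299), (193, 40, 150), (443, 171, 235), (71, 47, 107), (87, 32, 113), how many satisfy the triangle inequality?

(76,228,318): 76+228 ≤ 318 → not valid
(257,299,604): 257+299 ≤ 604 → not valid
(40,150,193): 40+150 ≤ 193 → not valid
(171,235,443): 171+235 ≤ 443 → not valid
(47,71,107): 47+71 > 107 → valid
(32,87,113): 32+87 > 113 → valid
2 of the 6 triples form a triangle.

2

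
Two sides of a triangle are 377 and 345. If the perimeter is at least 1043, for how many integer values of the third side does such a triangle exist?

401

Triangle inequality: 32 < x < 722. Perimeter ≥ 1043 gives x ≥ 1043 − 377 − 345 = 321.
So 321 ≤ x < 722; integers 321 through 721: 401 values.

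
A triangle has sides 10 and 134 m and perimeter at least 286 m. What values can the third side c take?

142 ≤ c < 144

Triangle inequality alone gives 124 < c < 144.
The perimeter condition gives c ≥ 286 − 10 − 134 = 142.
Intersecting the two: 142 ≤ c < 144.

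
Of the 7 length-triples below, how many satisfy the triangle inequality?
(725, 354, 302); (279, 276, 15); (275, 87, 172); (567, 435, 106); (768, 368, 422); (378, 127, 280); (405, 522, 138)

4

(302,354,725): 302+354 ≤ 725 → not valid
(15,276,279): 15+276 > 279 → valid
(87,172,275): 87+172 ≤ 275 → not valid
(106,435,567): 106+435 ≤ 567 → not valid
(368,422,768): 368+422 > 768 → valid
(127,280,378): 127+280 > 378 → valid
(138,405,522): 138+405 > 522 → valid
4 of the 7 triples form a triangle.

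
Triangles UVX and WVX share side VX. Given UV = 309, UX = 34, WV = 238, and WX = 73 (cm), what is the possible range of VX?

From triangle UVX: |309 − 34| < VX < 309 + 34, i.e. 275 < VX < 343.
From triangle WVX: 165 < VX < 311.
Both must hold, so VX lies in the intersection.

275 < VX < 311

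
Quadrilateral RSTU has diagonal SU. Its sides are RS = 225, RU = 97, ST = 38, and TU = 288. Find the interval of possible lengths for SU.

250 < SU < 322

From triangle RSU: |225 − 97| < SU < 225 + 97, i.e. 128 < SU < 322.
From triangle TSU: 250 < SU < 326.
Both must hold, so SU lies in the intersection.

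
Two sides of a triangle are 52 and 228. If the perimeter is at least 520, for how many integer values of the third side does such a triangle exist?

40

Triangle inequality: 176 < x < 280. Perimeter ≥ 520 gives x ≥ 520 − 52 − 228 = 240.
So 240 ≤ x < 280; integers 240 through 279: 40 values.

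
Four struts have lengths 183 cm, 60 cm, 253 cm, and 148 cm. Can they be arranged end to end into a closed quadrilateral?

A quadrilateral exists iff every side is shorter than the sum of the others — equivalently, the longest side is less than the sum of the rest.
Longest side 253 < 391 (sum of the remaining 3), so yes.

Yes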